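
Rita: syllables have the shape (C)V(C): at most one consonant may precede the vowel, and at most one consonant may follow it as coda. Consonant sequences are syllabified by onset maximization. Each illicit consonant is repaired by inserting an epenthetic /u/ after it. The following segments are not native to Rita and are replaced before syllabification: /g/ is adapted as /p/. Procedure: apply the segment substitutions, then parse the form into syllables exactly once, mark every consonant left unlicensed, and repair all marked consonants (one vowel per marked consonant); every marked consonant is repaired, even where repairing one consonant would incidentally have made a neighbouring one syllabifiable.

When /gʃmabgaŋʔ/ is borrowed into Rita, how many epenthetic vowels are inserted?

After substitution the input is /pʃmabpaŋʔ/.
The unsyllabifiable consonants are /p/, /ʃ/, /ʔ/; each receives one epenthetic vowel.

3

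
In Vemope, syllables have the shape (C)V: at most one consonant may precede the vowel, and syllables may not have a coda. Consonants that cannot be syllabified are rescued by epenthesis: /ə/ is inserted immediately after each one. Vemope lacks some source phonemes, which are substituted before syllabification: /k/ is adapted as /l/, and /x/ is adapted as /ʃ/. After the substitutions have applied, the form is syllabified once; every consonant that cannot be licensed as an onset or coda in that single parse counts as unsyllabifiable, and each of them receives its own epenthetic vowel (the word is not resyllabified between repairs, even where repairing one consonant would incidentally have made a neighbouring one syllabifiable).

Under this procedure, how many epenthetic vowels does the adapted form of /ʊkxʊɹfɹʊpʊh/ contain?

4

After substitution the input is /ʊlʃʊɹfɹʊpʊh/.
The unsyllabifiable consonants are /l/, /ɹ/, /f/, /h/; each receives one epenthetic vowel.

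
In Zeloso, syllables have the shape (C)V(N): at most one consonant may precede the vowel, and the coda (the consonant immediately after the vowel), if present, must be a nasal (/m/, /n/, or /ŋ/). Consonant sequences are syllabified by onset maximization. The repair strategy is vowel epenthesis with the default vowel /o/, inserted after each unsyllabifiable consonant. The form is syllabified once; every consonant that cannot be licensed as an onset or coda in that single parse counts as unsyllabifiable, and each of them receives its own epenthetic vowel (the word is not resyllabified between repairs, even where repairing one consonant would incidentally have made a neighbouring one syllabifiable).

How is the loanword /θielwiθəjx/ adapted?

Syllabifying with onset maximization leaves /l/, /j/, /x/ stranded (only a nasal (/m/, /n/, or /ŋ/) is licensed in coda position; onsets are limited to one consonant).
Inserting the epenthetic vowel yields /l/ → /lo/, /j/ → /jo/, /x/ → /xo/.

θielowiθəjoxo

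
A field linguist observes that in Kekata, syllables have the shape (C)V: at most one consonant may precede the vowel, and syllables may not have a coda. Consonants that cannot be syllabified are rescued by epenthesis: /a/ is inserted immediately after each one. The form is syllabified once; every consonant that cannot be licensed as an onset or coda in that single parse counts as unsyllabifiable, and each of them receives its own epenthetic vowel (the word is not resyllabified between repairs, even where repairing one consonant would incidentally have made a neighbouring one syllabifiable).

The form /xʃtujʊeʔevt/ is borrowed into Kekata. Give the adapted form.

Syllabifying with onset maximization leaves /x/, /ʃ/, /v/, /t/ stranded (no codas are permitted; onsets are limited to one consonant).
Inserting the epenthetic vowel yields /x/ → /xa/, /ʃ/ → /ʃa/, /v/ → /va/, /t/ → /ta/.

xaʃatujʊeʔevata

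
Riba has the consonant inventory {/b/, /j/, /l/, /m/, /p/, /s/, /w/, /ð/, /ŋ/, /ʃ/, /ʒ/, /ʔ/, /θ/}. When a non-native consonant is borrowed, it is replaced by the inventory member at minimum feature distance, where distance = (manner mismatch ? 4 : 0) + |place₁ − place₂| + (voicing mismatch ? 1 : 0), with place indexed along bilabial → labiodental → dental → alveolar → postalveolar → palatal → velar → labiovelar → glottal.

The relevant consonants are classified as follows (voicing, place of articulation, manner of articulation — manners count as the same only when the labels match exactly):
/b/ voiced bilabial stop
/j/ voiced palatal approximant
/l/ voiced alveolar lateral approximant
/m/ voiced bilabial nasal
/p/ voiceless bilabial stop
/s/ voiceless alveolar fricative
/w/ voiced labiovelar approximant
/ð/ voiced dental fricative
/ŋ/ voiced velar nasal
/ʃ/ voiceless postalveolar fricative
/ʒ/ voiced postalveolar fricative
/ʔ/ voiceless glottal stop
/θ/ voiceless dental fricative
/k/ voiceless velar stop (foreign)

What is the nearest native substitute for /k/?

ʔ

/ʔ/ is closest: same manner (stop), place distance 2 (velar→glottal), same voicing; total 2. Next closest is /ŋ/ at distance 5.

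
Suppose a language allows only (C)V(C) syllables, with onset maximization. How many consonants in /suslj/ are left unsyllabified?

2

Under (C)V(C), the unsyllabifiable consonants are /l/, /j/ (at most one coda consonant is licensed; onsets are limited to one consonant).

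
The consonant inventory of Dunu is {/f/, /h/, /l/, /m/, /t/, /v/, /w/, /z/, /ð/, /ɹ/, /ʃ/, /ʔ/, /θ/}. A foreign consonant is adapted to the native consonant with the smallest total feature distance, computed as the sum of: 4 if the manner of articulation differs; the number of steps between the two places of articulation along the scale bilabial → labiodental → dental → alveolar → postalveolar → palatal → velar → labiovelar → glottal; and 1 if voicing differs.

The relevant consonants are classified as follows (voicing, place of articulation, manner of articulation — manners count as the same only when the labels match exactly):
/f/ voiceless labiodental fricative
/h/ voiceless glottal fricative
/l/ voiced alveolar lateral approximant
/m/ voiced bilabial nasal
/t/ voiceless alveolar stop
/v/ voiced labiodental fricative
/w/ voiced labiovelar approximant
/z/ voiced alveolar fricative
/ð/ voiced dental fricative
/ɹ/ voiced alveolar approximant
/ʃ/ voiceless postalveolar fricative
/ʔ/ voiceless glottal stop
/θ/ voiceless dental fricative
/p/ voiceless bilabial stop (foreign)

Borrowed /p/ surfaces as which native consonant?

/t/ is closest: same manner (stop), place distance 3 (bilabial→alveolar), same voicing; total 3. Next closest is /f/ at distance 5.

t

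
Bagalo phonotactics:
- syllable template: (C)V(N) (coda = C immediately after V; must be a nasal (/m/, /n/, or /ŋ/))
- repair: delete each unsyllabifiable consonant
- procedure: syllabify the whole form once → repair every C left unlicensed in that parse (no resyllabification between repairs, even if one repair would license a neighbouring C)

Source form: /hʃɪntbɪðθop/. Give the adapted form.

ʃɪnbɪθo

The consonants /h/, /t/, /ð/, /p/ cannot be parsed into a legal (C)V(N) syllable (only a nasal (/m/, /n/, or /ŋ/) is licensed in coda position; onsets are limited to one consonant).
Deleting the stranded consonants removes /h/, /t/, /ð/, /p/.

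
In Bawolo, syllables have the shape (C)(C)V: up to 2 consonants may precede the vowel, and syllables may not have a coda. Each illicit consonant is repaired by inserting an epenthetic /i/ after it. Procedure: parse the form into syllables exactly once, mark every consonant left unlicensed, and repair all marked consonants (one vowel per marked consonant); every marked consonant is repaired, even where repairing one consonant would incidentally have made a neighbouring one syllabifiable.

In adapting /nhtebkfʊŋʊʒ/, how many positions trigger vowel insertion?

3

The unsyllabifiable consonants are /n/, /b/, /ʒ/; each receives one epenthetic vowel.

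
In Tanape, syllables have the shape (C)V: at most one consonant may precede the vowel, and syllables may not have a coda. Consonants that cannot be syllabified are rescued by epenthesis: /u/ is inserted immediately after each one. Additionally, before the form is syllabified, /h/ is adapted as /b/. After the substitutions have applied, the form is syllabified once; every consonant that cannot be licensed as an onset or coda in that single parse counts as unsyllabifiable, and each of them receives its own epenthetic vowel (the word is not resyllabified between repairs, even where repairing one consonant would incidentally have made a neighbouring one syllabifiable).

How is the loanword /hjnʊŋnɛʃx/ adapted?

Substitution: /h/ → /b/, giving /bjnʊŋnɛʃx/.
The consonants /b/, /j/, /ŋ/, /ʃ/, /x/ cannot be parsed into a legal (C)V syllable (no codas are permitted; onsets are limited to one consonant).
Epenthesis after each stranded consonant: /b/ → /bu/, /j/ → /ju/, /ŋ/ → /ŋu/, /ʃ/ → /ʃu/, /x/ → /xu/.

bujunʊŋunɛʃuxu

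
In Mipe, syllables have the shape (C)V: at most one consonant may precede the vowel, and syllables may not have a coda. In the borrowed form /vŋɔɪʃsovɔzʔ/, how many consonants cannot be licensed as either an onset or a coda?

Syllabifying with onset maximization leaves /v/, /ʃ/, /z/, /ʔ/ stranded (no codas are permitted; onsets are limited to one consonant).

4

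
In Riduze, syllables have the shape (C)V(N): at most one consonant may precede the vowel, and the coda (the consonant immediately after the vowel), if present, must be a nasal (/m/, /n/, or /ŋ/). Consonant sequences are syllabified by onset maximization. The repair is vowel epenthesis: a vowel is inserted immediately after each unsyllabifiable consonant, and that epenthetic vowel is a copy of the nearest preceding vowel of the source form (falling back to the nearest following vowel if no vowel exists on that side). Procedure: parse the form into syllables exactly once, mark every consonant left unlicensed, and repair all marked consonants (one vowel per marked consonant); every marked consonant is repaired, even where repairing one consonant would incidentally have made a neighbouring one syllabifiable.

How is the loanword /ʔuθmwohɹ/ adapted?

Syllabifying with onset maximization leaves /θ/, /m/, /h/, /ɹ/ stranded (only a nasal (/m/, /n/, or /ŋ/) is licensed in coda position; onsets are limited to one consonant).
Each unlicensed consonant becomes the onset of a new syllable: /θ/ → /θu/, /m/ → /mu/, /h/ → /ho/, /ɹ/ → /ɹo/.

ʔuθumuwohoɹo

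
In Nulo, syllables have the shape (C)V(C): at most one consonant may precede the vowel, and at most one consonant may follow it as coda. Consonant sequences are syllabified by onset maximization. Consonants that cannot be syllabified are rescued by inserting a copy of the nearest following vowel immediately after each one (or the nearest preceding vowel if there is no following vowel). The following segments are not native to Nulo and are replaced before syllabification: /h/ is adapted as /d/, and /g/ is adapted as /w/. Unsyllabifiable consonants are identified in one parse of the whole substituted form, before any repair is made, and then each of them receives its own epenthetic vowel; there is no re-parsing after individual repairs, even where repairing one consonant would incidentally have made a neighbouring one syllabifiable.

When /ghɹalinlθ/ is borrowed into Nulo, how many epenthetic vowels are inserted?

After substitution the input is /wdɹalinlθ/.
The unsyllabifiable consonants are /w/, /d/, /l/, /θ/; each receives one epenthetic vowel.

4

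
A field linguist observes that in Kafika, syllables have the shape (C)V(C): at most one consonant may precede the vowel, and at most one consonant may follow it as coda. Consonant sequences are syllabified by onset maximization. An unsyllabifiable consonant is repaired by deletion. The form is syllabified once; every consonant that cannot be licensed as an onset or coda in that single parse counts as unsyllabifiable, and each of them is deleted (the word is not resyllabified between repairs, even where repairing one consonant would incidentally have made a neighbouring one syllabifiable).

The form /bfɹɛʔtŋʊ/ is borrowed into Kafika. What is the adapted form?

ɹɛʔŋʊ

Under (C)V(C), the unsyllabifiable consonants are /b/, /f/, /t/ (at most one coda consonant is licensed; onsets are limited to one consonant).
Each unlicensed consonant is deleted: /b/, /f/, /t/.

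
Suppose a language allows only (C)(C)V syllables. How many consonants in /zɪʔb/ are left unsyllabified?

The consonants /ʔ/, /b/ cannot be parsed into a legal (C)(C)V syllable (no codas are permitted; onsets may contain at most 2 consonants).

2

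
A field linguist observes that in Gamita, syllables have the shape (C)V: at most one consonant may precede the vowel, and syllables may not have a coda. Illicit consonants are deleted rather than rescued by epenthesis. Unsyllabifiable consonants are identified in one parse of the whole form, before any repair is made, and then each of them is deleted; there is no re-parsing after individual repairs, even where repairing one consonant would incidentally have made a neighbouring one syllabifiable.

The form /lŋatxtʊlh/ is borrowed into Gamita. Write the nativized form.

ŋatʊ

The consonants /l/, /t/, /x/, /l/, /h/ cannot be parsed into a legal (C)V syllable (no codas are permitted; onsets are limited to one consonant).
Deleting the stranded consonants removes /l/, /t/, /x/, /l/, /h/.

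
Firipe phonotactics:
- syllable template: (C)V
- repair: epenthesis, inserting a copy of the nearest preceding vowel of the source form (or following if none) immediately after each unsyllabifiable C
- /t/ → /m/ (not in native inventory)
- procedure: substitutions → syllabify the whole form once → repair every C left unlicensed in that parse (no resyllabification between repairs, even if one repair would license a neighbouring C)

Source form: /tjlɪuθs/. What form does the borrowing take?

mɪjɪlɪuθusu

Substitution: /t/ → /m/, giving /mjlɪuθs/.
Under (C)V, the unsyllabifiable consonants are /m/, /j/, /θ/, /s/ (no codas are permitted; onsets are limited to one consonant).
Inserting the epenthetic vowel yields /m/ → /mɪ/, /j/ → /jɪ/, /θ/ → /θu/, /s/ → /su/.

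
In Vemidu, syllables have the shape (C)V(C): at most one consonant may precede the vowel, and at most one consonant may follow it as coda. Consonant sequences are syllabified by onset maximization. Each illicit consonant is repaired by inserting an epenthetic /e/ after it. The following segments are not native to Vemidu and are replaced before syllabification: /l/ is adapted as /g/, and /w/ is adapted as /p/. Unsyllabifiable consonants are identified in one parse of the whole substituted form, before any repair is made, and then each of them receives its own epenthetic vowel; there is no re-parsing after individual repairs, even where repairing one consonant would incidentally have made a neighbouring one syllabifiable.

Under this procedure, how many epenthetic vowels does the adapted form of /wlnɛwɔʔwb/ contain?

4

After substitution the input is /pgnɛpɔʔpb/.
The unsyllabifiable consonants are /p/, /g/, /p/, /b/; each receives one epenthetic vowel.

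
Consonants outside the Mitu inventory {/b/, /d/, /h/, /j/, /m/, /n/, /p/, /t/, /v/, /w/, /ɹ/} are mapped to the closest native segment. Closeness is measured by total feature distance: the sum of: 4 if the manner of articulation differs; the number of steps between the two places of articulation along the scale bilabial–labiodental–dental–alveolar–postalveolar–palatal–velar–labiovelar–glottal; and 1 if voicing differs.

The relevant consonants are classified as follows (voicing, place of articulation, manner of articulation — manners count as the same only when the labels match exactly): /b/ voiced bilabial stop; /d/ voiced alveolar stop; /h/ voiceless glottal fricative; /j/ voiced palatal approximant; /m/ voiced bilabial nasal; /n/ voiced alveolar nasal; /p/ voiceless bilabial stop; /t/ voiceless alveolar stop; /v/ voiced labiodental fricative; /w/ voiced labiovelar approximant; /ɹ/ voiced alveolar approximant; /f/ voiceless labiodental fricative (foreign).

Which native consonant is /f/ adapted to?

/v/ is closest: same manner (fricative), place distance 0 (labiodental→labiodental), voicing differs (+1); total 1. Next closest is /p/ at distance 5.

v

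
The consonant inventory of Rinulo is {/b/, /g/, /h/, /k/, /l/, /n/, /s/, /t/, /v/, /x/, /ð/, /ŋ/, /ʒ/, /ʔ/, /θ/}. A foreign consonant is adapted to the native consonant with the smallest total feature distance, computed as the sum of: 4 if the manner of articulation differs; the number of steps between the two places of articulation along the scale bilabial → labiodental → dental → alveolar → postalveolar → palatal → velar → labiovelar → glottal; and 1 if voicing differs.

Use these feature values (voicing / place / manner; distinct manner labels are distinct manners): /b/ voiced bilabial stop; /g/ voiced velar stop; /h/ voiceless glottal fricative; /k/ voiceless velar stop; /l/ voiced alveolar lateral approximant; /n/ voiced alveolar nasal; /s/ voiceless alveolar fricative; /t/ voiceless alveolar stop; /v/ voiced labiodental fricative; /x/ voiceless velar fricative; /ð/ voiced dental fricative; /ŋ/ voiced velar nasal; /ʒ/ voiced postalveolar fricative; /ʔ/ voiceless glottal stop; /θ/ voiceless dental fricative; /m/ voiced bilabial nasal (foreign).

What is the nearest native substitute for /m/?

/n/ is closest: same manner (nasal), place distance 3 (bilabial→alveolar), same voicing; total 3. Next closest is /b/ at distance 4.

n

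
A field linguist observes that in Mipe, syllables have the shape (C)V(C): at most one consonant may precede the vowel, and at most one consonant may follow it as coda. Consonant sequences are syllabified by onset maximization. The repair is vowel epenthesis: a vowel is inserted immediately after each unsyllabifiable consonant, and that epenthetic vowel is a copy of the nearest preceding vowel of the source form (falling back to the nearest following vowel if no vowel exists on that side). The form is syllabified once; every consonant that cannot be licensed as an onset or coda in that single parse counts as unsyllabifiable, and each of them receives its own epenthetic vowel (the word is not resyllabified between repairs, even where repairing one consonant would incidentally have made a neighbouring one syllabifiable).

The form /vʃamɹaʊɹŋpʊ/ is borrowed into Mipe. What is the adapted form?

vaʃamɹaʊɹŋʊpʊ

Syllabifying with onset maximization leaves /v/, /ŋ/ stranded (at most one coda consonant is licensed; onsets are limited to one consonant).
Each unlicensed consonant becomes the onset of a new syllable: /v/ → /va/, /ŋ/ → /ŋʊ/.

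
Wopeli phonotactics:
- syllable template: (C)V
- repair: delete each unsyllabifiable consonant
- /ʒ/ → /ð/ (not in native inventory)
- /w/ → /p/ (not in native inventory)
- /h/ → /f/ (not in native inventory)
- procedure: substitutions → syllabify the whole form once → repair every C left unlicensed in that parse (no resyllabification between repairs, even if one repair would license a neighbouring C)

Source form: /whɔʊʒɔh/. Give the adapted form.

fɔʊðɔ

Substitution: /w/ → /p/, /h/ → /f/, /ʒ/ → /ð/, giving /pfɔʊðɔf/.
Syllabifying with onset maximization leaves /p/, /f/ stranded (no codas are permitted; onsets are limited to one consonant).
Each unlicensed consonant is deleted: /p/, /f/.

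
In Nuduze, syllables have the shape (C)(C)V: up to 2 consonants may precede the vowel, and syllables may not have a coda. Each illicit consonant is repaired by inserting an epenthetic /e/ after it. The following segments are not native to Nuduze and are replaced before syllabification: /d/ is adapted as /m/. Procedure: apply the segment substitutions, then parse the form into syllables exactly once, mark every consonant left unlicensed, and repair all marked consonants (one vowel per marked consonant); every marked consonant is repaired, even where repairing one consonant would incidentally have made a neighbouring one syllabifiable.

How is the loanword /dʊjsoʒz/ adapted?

Substitution: /d/ → /m/, giving /mʊjsoʒz/.
The consonants /ʒ/, /z/ cannot be parsed into a legal (C)(C)V syllable (no codas are permitted; onsets may contain at most 2 consonants).
Epenthesis after each stranded consonant: /ʒ/ → /ʒe/, /z/ → /ze/.

mʊjsoʒeze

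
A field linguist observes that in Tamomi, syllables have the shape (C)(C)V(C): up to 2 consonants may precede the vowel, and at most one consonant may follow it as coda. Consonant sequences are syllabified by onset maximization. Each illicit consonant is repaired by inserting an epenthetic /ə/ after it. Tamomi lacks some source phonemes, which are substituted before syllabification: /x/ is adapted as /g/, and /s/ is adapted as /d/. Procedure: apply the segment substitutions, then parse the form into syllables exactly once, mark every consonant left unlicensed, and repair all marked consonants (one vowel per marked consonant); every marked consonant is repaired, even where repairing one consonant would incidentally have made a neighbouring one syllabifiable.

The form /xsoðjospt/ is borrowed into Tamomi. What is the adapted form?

gdoðjodpətə

Substitution: /x/ → /g/, /s/ → /d/, giving /gdoðjodpt/.
The consonants /p/, /t/ cannot be parsed into a legal (C)(C)V(C) syllable (at most one coda consonant is licensed; onsets may contain at most 2 consonants).
Inserting the epenthetic vowel yields /p/ → /pə/, /t/ → /tə/.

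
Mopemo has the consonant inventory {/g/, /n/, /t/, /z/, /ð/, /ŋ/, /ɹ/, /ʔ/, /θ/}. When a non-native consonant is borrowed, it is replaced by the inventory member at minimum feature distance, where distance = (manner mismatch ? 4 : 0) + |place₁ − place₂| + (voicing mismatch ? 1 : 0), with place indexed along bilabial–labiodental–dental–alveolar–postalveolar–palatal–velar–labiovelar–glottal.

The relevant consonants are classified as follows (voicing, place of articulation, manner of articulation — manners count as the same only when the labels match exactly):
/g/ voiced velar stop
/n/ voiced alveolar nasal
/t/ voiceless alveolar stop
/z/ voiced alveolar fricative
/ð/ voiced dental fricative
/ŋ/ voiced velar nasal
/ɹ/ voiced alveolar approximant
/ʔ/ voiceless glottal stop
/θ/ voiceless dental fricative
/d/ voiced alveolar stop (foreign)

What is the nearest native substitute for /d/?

/t/ is closest: same manner (stop), place distance 0 (alveolar→alveolar), voicing differs (+1); total 1. Next closest is /g/ at distance 3.

t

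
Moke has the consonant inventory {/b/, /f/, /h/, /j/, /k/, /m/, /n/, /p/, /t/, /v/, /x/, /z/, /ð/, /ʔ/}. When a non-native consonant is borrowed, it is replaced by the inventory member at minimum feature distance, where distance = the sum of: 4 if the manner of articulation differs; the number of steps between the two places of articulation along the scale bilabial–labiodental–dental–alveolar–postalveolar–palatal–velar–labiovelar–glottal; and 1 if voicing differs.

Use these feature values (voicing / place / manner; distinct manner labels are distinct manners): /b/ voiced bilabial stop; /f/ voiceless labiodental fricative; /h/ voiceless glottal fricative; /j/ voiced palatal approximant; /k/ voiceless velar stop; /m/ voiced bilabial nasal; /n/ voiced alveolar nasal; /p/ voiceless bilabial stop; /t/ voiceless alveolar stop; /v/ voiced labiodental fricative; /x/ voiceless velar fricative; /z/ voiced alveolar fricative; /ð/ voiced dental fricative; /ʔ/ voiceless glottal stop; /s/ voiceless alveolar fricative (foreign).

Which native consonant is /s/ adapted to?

z

/z/ is closest: same manner (fricative), place distance 0 (alveolar→alveolar), voicing differs (+1); total 1. Next closest is /f/ at distance 2.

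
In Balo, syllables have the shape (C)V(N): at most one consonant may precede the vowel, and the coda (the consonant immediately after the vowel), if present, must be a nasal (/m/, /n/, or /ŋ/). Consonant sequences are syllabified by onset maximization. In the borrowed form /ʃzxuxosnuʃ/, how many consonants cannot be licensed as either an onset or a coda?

Under (C)V(N), the unsyllabifiable consonants are /ʃ/, /z/, /s/, /ʃ/ (only a nasal (/m/, /n/, or /ŋ/) is licensed in coda position; onsets are limited to one consonant).

4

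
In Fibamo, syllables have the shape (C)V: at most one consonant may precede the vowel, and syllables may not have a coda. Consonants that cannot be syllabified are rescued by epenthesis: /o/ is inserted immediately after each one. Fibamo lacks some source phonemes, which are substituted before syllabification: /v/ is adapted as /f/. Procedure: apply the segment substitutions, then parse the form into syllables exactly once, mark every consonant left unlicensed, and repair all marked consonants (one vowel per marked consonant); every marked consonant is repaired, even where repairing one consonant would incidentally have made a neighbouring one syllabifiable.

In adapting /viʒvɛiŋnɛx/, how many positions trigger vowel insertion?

After substitution the input is /fiʒfɛiŋnɛx/.
The unsyllabifiable consonants are /ʒ/, /ŋ/, /x/; each receives one epenthetic vowel.

3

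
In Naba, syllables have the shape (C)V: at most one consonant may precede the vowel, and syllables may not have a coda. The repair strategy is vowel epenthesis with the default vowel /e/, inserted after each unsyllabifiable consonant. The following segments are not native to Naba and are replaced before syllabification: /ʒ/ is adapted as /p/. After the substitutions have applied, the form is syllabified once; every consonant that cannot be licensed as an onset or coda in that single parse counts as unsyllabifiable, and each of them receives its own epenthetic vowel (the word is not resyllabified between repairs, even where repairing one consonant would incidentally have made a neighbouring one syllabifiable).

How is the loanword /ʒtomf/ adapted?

Substitution: /ʒ/ → /p/, giving /ptomf/.
Under (C)V, the unsyllabifiable consonants are /p/, /m/, /f/ (no codas are permitted; onsets are limited to one consonant).
Each unlicensed consonant becomes the onset of a new syllable: /p/ → /pe/, /m/ → /me/, /f/ → /fe/.

petomefe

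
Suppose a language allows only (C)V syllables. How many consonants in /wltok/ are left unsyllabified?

The consonants /w/, /l/, /k/ cannot be parsed into a legal (C)V syllable (no codas are permitted; onsets are limited to one consonant).

3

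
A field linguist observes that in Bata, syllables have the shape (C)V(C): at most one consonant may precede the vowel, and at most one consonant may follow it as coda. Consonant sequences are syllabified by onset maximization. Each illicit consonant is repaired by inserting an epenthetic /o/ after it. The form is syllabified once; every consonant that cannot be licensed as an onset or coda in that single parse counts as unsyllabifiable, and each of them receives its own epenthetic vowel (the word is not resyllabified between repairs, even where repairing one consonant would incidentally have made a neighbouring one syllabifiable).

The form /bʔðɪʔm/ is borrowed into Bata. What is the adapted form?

Syllabifying with onset maximization leaves /b/, /ʔ/, /m/ stranded (at most one coda consonant is licensed; onsets are limited to one consonant).
Inserting the epenthetic vowel yields /b/ → /bo/, /ʔ/ → /ʔo/, /m/ → /mo/.

boʔoðɪʔmo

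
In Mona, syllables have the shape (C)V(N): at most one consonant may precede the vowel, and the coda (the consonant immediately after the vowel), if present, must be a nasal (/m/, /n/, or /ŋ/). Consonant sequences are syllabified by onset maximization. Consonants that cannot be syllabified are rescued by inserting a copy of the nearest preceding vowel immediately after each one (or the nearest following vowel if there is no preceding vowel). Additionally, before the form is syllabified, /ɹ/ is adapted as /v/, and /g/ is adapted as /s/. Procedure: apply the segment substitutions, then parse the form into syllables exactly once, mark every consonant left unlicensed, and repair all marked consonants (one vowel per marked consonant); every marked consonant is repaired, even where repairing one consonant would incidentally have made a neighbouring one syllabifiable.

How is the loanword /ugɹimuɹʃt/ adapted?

usuvimuvuʃutu

Substitution: /g/ → /s/, /ɹ/ → /v/, giving /usvimuvʃt/.
Under (C)V(N), the unsyllabifiable consonants are /s/, /v/, /ʃ/, /t/ (only a nasal (/m/, /n/, or /ŋ/) is licensed in coda position; onsets are limited to one consonant).
Epenthesis after each stranded consonant: /s/ → /su/, /v/ → /vu/, /ʃ/ → /ʃu/, /t/ → /tu/.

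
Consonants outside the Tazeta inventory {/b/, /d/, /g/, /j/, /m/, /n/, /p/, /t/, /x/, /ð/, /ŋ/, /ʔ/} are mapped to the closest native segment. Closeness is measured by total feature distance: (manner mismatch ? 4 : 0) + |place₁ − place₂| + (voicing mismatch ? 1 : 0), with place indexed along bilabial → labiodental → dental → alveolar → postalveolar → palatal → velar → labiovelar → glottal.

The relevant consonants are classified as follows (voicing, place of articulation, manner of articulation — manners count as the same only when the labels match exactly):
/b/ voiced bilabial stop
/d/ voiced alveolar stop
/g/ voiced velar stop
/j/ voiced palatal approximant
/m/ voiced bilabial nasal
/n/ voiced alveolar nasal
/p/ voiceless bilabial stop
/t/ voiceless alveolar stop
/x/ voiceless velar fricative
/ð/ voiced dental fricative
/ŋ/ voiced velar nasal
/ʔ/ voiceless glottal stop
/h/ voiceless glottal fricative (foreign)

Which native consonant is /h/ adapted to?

x

/x/ is closest: same manner (fricative), place distance 2 (glottal→velar), same voicing; total 2. Next closest is /ʔ/ at distance 4.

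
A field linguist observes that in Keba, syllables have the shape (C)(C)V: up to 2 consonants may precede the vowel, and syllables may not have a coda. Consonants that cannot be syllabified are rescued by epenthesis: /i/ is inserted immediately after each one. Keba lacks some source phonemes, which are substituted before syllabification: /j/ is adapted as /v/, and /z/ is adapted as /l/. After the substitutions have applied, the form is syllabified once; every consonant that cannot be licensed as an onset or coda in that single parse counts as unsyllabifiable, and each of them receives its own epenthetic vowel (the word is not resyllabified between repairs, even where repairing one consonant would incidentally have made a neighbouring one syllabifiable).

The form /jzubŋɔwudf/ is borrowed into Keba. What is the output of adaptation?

Substitution: /j/ → /v/, /z/ → /l/, giving /vlubŋɔwudf/.
The consonants /d/, /f/ cannot be parsed into a legal (C)(C)V syllable (no codas are permitted; onsets may contain at most 2 consonants).
Each unlicensed consonant becomes the onset of a new syllable: /d/ → /di/, /f/ → /fi/.

vlubŋɔwudifi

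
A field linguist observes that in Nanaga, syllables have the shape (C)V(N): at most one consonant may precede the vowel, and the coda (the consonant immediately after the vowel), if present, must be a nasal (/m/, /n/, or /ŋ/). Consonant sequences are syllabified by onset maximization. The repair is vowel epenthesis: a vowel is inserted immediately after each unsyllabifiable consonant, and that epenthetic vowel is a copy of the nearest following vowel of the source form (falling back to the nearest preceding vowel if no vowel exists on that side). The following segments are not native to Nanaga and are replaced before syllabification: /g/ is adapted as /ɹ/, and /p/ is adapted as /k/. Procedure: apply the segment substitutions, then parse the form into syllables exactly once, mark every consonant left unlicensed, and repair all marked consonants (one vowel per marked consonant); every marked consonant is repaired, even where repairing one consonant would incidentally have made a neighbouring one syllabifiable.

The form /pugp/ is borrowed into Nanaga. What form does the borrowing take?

kuɹuku

Substitution: /p/ → /k/, /g/ → /ɹ/, giving /kuɹk/.
Syllabifying with onset maximization leaves /ɹ/, /k/ stranded (only a nasal (/m/, /n/, or /ŋ/) is licensed in coda position; onsets are limited to one consonant).
Each unlicensed consonant becomes the onset of a new syllable: /ɹ/ → /ɹu/, /k/ → /ku/.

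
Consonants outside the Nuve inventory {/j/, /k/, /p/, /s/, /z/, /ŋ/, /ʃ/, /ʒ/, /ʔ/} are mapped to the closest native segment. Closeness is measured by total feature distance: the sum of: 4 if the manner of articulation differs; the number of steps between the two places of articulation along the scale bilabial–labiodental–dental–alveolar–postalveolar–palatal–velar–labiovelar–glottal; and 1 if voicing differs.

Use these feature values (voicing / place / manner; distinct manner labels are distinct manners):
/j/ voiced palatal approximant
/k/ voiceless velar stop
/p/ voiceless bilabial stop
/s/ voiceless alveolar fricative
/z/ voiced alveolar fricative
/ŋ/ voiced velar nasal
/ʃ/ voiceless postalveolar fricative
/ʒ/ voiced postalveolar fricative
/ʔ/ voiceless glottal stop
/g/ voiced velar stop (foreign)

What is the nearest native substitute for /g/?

/k/ is closest: same manner (stop), place distance 0 (velar→velar), voicing differs (+1); total 1. Next closest is /ʔ/ at distance 3.

k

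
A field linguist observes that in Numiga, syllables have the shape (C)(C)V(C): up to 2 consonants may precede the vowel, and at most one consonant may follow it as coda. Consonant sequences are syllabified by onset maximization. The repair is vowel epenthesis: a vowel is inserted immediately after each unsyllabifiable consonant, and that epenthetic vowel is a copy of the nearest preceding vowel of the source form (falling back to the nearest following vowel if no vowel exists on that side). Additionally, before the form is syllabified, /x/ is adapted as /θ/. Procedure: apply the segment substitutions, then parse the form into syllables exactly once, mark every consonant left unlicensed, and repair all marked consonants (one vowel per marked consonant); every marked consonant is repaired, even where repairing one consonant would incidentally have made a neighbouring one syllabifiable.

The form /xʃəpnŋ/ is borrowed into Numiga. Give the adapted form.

Substitution: /x/ → /θ/, giving /θʃəpnŋ/.
The consonants /n/, /ŋ/ cannot be parsed into a legal (C)(C)V(C) syllable (at most one coda consonant is licensed; onsets may contain at most 2 consonants).
Inserting the epenthetic vowel yields /n/ → /nə/, /ŋ/ → /ŋə/.

θʃəpnəŋə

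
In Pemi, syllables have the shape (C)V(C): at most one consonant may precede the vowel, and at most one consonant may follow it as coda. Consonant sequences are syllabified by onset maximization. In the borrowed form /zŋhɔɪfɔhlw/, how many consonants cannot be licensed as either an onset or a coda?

4

Under (C)V(C), the unsyllabifiable consonants are /z/, /ŋ/, /l/, /w/ (at most one coda consonant is licensed; onsets are limited to one consonant).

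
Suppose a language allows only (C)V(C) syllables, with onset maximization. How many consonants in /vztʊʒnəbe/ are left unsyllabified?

Under (C)V(C), the unsyllabifiable consonants are /v/, /z/ (at most one coda consonant is licensed; onsets are limited to one consonant).

2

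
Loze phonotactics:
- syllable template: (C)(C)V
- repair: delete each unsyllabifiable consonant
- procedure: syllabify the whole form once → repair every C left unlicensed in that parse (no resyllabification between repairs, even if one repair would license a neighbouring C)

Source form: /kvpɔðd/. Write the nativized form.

vpɔ

Under (C)(C)V, the unsyllabifiable consonants are /k/, /ð/, /d/ (no codas are permitted; onsets may contain at most 2 consonants).
Deleting the stranded consonants removes /k/, /ð/, /d/.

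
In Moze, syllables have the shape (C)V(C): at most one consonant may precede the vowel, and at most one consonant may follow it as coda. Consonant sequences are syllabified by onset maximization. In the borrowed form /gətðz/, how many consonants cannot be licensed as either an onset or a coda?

2

Under (C)V(C), the unsyllabifiable consonants are /ð/, /z/ (at most one coda consonant is licensed; onsets are limited to one consonant).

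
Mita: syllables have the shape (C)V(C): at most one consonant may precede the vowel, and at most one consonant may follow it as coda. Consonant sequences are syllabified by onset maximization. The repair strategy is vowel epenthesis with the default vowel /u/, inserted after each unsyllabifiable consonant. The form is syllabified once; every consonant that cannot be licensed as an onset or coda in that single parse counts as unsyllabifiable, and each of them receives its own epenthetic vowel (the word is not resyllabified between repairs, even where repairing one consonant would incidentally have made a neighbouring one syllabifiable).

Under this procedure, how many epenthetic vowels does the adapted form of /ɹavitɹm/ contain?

2

The unsyllabifiable consonants are /ɹ/, /m/; each receives one epenthetic vowel.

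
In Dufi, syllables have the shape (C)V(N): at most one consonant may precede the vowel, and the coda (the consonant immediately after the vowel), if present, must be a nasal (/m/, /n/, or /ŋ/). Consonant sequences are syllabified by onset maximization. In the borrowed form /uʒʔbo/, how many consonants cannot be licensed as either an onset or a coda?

2

The consonants /ʒ/, /ʔ/ cannot be parsed into a legal (C)V(N) syllable (only a nasal (/m/, /n/, or /ŋ/) is licensed in coda position; onsets are limited to one consonant).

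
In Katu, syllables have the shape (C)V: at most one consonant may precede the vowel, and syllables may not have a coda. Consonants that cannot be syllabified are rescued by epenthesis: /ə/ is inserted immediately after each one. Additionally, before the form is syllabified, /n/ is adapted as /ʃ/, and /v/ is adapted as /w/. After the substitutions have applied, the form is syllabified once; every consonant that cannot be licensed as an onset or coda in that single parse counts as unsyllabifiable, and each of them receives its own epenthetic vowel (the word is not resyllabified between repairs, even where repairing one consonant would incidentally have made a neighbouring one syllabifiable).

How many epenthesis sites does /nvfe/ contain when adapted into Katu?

2

After substitution the input is /ʃwfe/.
The unsyllabifiable consonants are /ʃ/, /w/; each receives one epenthetic vowel.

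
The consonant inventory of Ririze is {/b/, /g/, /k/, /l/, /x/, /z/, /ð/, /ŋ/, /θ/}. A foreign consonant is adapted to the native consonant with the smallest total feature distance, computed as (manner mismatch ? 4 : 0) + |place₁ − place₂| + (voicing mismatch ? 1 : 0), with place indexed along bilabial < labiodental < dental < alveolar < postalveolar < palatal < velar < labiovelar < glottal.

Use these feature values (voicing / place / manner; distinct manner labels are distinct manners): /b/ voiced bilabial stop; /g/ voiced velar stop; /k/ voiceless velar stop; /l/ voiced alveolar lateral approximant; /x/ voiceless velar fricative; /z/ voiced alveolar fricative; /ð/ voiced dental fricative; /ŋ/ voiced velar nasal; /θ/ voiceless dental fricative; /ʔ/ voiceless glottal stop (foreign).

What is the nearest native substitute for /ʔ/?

/k/ is closest: same manner (stop), place distance 2 (glottal→velar), same voicing; total 2. Next closest is /g/ at distance 3.

k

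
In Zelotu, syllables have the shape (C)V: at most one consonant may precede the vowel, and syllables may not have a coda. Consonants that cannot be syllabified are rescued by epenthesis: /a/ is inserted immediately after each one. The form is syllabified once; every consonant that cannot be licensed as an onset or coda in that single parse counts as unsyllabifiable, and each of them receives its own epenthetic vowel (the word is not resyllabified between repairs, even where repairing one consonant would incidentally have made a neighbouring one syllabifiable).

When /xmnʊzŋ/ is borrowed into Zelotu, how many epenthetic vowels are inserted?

The unsyllabifiable consonants are /x/, /m/, /z/, /ŋ/; each receives one epenthetic vowel.

4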